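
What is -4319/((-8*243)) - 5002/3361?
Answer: 4792271/6533784 ≈ 0.73346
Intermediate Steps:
-4319/((-8*243)) - 5002/3361 = -4319/(-1944) - 5002*1/3361 = -4319*(-1/1944) - 5002/3361 = 4319/1944 - 5002/3361 = 4792271/6533784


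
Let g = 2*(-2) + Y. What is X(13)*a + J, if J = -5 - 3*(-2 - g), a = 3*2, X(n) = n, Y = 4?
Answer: 79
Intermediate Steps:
g = 0 (g = 2*(-2) + 4 = -4 + 4 = 0)
a = 6
J = 1 (J = -5 - 3*(-2 - 1*0) = -5 - 3*(-2 + 0) = -5 - 3*(-2) = -5 + 6 = 1)
X(13)*a + J = 13*6 + 1 = 78 + 1 = 79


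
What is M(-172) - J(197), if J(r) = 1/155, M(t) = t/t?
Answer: 154/155 ≈ 0.99355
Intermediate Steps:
M(t) = 1
J(r) = 1/155
M(-172) - J(197) = 1 - 1*1/155 = 1 - 1/155 = 154/155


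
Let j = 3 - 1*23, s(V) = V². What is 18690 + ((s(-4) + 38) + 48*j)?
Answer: 17784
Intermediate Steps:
j = -20 (j = 3 - 23 = -20)
18690 + ((s(-4) + 38) + 48*j) = 18690 + (((-4)² + 38) + 48*(-20)) = 18690 + ((16 + 38) - 960) = 18690 + (54 - 960) = 18690 - 906 = 17784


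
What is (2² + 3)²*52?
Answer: 2548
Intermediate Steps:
(2² + 3)²*52 = (4 + 3)²*52 = 7²*52 = 49*52 = 2548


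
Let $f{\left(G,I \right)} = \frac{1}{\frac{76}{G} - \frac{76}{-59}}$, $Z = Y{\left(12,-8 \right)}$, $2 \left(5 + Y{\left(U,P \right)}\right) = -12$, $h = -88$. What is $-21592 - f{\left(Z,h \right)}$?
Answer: $- \frac{78766967}{3648} \approx -21592.0$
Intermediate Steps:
$Y{\left(U,P \right)} = -11$ ($Y{\left(U,P \right)} = -5 + \frac{1}{2} \left(-12\right) = -5 - 6 = -11$)
$Z = -11$
$f{\left(G,I \right)} = \frac{1}{\frac{76}{59} + \frac{76}{G}}$ ($f{\left(G,I \right)} = \frac{1}{\frac{76}{G} - - \frac{76}{59}} = \frac{1}{\frac{76}{G} + \frac{76}{59}} = \frac{1}{\frac{76}{59} + \frac{76}{G}}$)
$-21592 - f{\left(Z,h \right)} = -21592 - \frac{59}{76} \left(-11\right) \frac{1}{59 - 11} = -21592 - \frac{59}{76} \left(-11\right) \frac{1}{48} = -21592 - - \frac{649}{3648} = -21592 + \frac{649}{3648} = - \frac{78766967}{3648}$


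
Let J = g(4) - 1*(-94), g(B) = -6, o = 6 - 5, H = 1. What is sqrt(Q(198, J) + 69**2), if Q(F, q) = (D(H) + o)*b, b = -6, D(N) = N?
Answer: sqrt(4749) ≈ 68.913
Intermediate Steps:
o = 1
J = 88 (J = -6 - 1*(-94) = -6 + 94 = 88)
Q(F, q) = -12 (Q(F, q) = (1 + 1)*(-6) = 2*(-6) = -12)
sqrt(Q(198, J) + 69**2) = sqrt(-12 + 69**2) = sqrt(-12 + 4761) = sqrt(4749)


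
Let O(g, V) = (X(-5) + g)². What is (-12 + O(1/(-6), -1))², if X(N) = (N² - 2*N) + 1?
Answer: 2096998849/1296 ≈ 1.6181e+6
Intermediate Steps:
X(N) = 1 + N² - 2*N
O(g, V) = (36 + g)² (O(g, V) = ((1 + (-5)² - 2*(-5)) + g)² = ((1 + 25 + 10) + g)² = (36 + g)²)
(-12 + O(1/(-6), -1))² = (-12 + (36 + 1/(-6))²)² = (-12 + (36 + 1*(-⅙))²)² = (-12 + (36 - ⅙)²)² = (-12 + (215/6)²)² = (-12 + 46225/36)² = (45793/36)² = 2096998849/1296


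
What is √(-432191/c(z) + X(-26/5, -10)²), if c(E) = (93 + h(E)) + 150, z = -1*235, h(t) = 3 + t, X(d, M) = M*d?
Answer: I*√4426917/11 ≈ 191.27*I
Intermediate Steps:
z = -235
c(E) = 246 + E (c(E) = (93 + (3 + E)) + 150 = (96 + E) + 150 = 246 + E)
√(-432191/c(z) + X(-26/5, -10)²) = √(-432191/(246 - 235) + (-(-260)/5)²) = √(-432191/11 + (-(-260)/5)²) = √(-432191*1/11 + (-10*(-26/5))²) = √(-432191/11 + 52²) = √(-432191/11 + 2704) = √(-402447/11) = I*√4426917/11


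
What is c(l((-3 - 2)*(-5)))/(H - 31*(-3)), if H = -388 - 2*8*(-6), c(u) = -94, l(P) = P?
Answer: 94/199 ≈ 0.47236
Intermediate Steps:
H = -292 (H = -388 - 16*(-6) = -388 + 96 = -292)
c(l((-3 - 2)*(-5)))/(H - 31*(-3)) = -94/(-292 - 31*(-3)) = -94/(-292 + 93) = -94/(-199) = -94*(-1/199) = 94/199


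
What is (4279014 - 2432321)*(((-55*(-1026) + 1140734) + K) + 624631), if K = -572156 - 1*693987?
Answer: 1026118658836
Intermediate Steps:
K = -1266143 (K = -572156 - 693987 = -1266143)
(4279014 - 2432321)*(((-55*(-1026) + 1140734) + K) + 624631) = (4279014 - 2432321)*(((-55*(-1026) + 1140734) - 1266143) + 624631) = 1846693*(((56430 + 1140734) - 1266143) + 624631) = 1846693*((1197164 - 1266143) + 624631) = 1846693*(-68979 + 624631) = 1846693*555652 = 1026118658836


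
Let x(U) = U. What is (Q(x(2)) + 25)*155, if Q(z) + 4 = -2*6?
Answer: 1395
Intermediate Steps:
Q(z) = -16 (Q(z) = -4 - 2*6 = -4 - 12 = -16)
(Q(x(2)) + 25)*155 = (-16 + 25)*155 = 9*155 = 1395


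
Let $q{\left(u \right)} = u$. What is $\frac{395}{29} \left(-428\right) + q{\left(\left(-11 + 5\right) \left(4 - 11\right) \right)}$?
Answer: $- \frac{167842}{29} \approx -5787.7$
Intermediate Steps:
$\frac{395}{29} \left(-428\right) + q{\left(\left(-11 + 5\right) \left(4 - 11\right) \right)} = \frac{395}{29} \left(-428\right) + \left(-11 + 5\right) \left(4 - 11\right) = 395 \cdot \frac{1}{29} \left(-428\right) - -42 = \frac{395}{29} \left(-428\right) + 42 = - \frac{169060}{29} + 42 = - \frac{167842}{29}$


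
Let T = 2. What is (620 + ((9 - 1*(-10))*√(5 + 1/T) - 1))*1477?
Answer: 914263 + 28063*√22/2 ≈ 9.8008e+5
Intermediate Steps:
(620 + ((9 - 1*(-10))*√(5 + 1/T) - 1))*1477 = (620 + ((9 - 1*(-10))*√(5 + 1/2) - 1))*1477 = (620 + ((9 + 10)*√(5 + ½) - 1))*1477 = (620 + (19*√(11/2) - 1))*1477 = (620 + (19*(√22/2) - 1))*1477 = (620 + (19*√22/2 - 1))*1477 = (620 + (-1 + 19*√22/2))*1477 = (619 + 19*√22/2)*1477 = 914263 + 28063*√22/2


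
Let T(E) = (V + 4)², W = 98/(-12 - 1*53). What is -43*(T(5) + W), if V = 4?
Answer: -174666/65 ≈ -2687.2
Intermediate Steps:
W = -98/65 (W = 98/(-12 - 53) = 98/(-65) = 98*(-1/65) = -98/65 ≈ -1.5077)
T(E) = 64 (T(E) = (4 + 4)² = 8² = 64)
-43*(T(5) + W) = -43*(64 - 98/65) = -43*4062/65 = -174666/65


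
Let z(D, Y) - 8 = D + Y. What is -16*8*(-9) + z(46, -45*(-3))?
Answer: 1341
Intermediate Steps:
z(D, Y) = 8 + D + Y (z(D, Y) = 8 + (D + Y) = 8 + D + Y)
-16*8*(-9) + z(46, -45*(-3)) = -16*8*(-9) + (8 + 46 - 45*(-3)) = -128*(-9) + (8 + 46 + 135) = 1152 + 189 = 1341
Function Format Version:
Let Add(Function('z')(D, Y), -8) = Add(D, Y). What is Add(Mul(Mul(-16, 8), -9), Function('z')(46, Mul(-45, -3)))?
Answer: 1341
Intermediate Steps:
Function('z')(D, Y) = Add(8, D, Y) (Function('z')(D, Y) = Add(8, Add(D, Y)) = Add(8, D, Y))
Add(Mul(Mul(-16, 8), -9), Function('z')(46, Mul(-45, -3))) = Add(Mul(Mul(-16, 8), -9), Add(8, 46, Mul(-45, -3))) = Add(Mul(-128, -9), Add(8, 46, 135)) = Add(1152, 189) = 1341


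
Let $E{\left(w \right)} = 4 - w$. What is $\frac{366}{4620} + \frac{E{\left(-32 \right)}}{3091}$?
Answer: $\frac{19661}{216370} \approx 0.090868$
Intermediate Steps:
$\frac{366}{4620} + \frac{E{\left(-32 \right)}}{3091} = \frac{366}{4620} + \frac{4 - -32}{3091} = 366 \cdot \frac{1}{4620} + \left(4 + 32\right) \frac{1}{3091} = \frac{61}{770} + 36 \cdot \frac{1}{3091} = \frac{61}{770} + \frac{36}{3091} = \frac{19661}{216370}$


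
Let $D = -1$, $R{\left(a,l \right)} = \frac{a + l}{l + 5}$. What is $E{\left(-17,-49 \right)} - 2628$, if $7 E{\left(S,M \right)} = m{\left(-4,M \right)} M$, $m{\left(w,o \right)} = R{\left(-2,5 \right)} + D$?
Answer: $- \frac{26231}{10} \approx -2623.1$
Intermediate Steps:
$R{\left(a,l \right)} = \frac{a + l}{5 + l}$
$m{\left(w,o \right)} = - \frac{7}{10}$ ($m{\left(w,o \right)} = \frac{-2 + 5}{5 + 5} - 1 = \frac{1}{10} \cdot 3 - 1 = \frac{3}{10} - 1 = - \frac{7}{10}$)
$E{\left(S,M \right)} = - \frac{M}{10}$ ($E{\left(S,M \right)} = \frac{\left(- \frac{7}{10}\right) M}{7} = - \frac{M}{10}$)
$E{\left(-17,-49 \right)} - 2628 = \left(- \frac{1}{10}\right) \left(-49\right) - 2628 = \frac{49}{10} - 2628 = - \frac{26231}{10}$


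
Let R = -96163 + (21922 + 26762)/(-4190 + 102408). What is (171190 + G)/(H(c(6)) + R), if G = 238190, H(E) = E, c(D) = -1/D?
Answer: -120625454520/28334715659 ≈ -4.2572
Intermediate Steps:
R = -4722444425/49109 (R = -96163 + 48684/98218 = -96163 + 48684*(1/98218) = -96163 + 24342/49109 = -4722444425/49109 ≈ -96163.)
(171190 + G)/(H(c(6)) + R) = (171190 + 238190)/(-1/6 - 4722444425/49109) = 409380/(-1*⅙ - 4722444425/49109) = 409380/(-⅙ - 4722444425/49109) = 409380/(-28334715659/294654) = 409380*(-294654/28334715659) = -120625454520/28334715659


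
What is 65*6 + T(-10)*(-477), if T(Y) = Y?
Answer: 5160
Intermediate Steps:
65*6 + T(-10)*(-477) = 65*6 - 10*(-477) = 390 + 4770 = 5160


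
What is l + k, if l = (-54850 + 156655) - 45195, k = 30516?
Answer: 87126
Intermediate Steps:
l = 56610 (l = 101805 - 45195 = 56610)
l + k = 56610 + 30516 = 87126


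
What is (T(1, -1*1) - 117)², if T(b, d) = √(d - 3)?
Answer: 13685 - 468*I ≈ 13685.0 - 468.0*I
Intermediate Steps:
T(b, d) = √(-3 + d)
(T(1, -1*1) - 117)² = (√(-3 - 1*1) - 117)² = (√(-3 - 1) - 117)² = (√(-4) - 117)² = (2*I - 117)² = (-117 + 2*I)²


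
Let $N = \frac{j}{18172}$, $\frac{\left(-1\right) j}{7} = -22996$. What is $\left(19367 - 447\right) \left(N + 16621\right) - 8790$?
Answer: $\frac{18563059550}{59} \approx 3.1463 \cdot 10^{8}$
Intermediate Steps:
$j = 160972$ ($j = \left(-7\right) \left(-22996\right) = 160972$)
$N = \frac{5749}{649}$ ($N = \frac{160972}{18172} = 160972 \cdot \frac{1}{18172} = \frac{5749}{649} \approx 8.8582$)
$\left(19367 - 447\right) \left(N + 16621\right) - 8790 = \left(19367 - 447\right) \left(\frac{5749}{649} + 16621\right) - 8790 = 18920 \cdot \frac{10792778}{649} - 8790 = \frac{18563578160}{59} - 8790 = \frac{18563059550}{59}$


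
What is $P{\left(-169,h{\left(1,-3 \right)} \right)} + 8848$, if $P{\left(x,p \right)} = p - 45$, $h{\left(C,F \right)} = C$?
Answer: $8804$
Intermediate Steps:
$P{\left(x,p \right)} = -45 + p$ ($P{\left(x,p \right)} = p - 45 = -45 + p$)
$P{\left(-169,h{\left(1,-3 \right)} \right)} + 8848 = \left(-45 + 1\right) + 8848 = -44 + 8848 = 8804$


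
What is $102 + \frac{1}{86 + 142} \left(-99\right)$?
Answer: $\frac{7719}{76} \approx 101.57$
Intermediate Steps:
$102 + \frac{1}{86 + 142} \left(-99\right) = 102 + \frac{1}{228} \left(-99\right) = 102 - \frac{33}{76} = \frac{7719}{76}$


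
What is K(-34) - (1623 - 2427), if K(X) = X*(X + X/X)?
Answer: 1926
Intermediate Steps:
K(X) = X*(1 + X) (K(X) = X*(X + 1) = X*(1 + X))
K(-34) - (1623 - 2427) = -34*(1 - 34) - (1623 - 2427) = -34*(-33) - 1*(-804) = 1122 + 804 = 1926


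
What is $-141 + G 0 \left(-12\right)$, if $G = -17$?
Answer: $-141$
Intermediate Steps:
$-141 + G 0 \left(-12\right) = -141 - 17 \cdot 0 \left(-12\right) = -141 - 0 = -141 + 0 = -141$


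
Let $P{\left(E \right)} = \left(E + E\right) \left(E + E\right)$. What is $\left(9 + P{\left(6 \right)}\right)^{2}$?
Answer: $23409$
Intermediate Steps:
$P{\left(E \right)} = 4 E^{2}$ ($P{\left(E \right)} = 2 E 2 E = 4 E^{2}$)
$\left(9 + P{\left(6 \right)}\right)^{2} = \left(9 + 4 \cdot 6^{2}\right)^{2} = \left(9 + 4 \cdot 36\right)^{2} = \left(9 + 144\right)^{2} = 153^{2} = 23409$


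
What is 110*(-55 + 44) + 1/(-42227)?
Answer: -51094671/42227 ≈ -1210.0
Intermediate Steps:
110*(-55 + 44) + 1/(-42227) = 110*(-11) - 1/42227 = -1210 - 1/42227 = -51094671/42227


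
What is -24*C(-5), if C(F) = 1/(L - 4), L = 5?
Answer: -24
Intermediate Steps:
C(F) = 1 (C(F) = 1/(5 - 4) = 1/1 = 1)
-24*C(-5) = -24*1 = -24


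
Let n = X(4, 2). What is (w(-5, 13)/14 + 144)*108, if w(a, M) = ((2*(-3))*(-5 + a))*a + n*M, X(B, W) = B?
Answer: 95472/7 ≈ 13639.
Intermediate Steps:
n = 4
w(a, M) = 4*M + a*(30 - 6*a) (w(a, M) = ((2*(-3))*(-5 + a))*a + 4*M = (-6*(-5 + a))*a + 4*M = (30 - 6*a)*a + 4*M = a*(30 - 6*a) + 4*M = 4*M + a*(30 - 6*a))
(w(-5, 13)/14 + 144)*108 = ((-6*(-5)² + 4*13 + 30*(-5))/14 + 144)*108 = ((-6*25 + 52 - 150)*(1/14) + 144)*108 = ((-150 + 52 - 150)*(1/14) + 144)*108 = (-248*1/14 + 144)*108 = (-124/7 + 144)*108 = (884/7)*108 = 95472/7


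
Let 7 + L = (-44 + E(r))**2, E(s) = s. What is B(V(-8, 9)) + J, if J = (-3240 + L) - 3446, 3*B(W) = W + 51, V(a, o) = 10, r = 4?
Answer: -15218/3 ≈ -5072.7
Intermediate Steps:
B(W) = 17 + W/3 (B(W) = (W + 51)/3 = (51 + W)/3 = 17 + W/3)
L = 1593 (L = -7 + (-44 + 4)**2 = -7 + (-40)**2 = -7 + 1600 = 1593)
J = -5093 (J = (-3240 + 1593) - 3446 = -1647 - 3446 = -5093)
B(V(-8, 9)) + J = (17 + (1/3)*10) - 5093 = (17 + 10/3) - 5093 = 61/3 - 5093 = -15218/3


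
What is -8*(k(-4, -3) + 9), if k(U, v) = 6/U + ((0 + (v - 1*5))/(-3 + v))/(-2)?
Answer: -164/3 ≈ -54.667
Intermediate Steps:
k(U, v) = 6/U - (-5 + v)/(2*(-3 + v)) (k(U, v) = 6/U + ((0 + (v - 5))/(-3 + v))*(-½) = 6/U + ((0 + (-5 + v))/(-3 + v))*(-½) = 6/U + ((-5 + v)/(-3 + v))*(-½) = 6/U - (-5 + v)/(2*(-3 + v)))
-8*(k(-4, -3) + 9) = -8*((½)*(-36 + 5*(-4) + 12*(-3) - 1*(-4)*(-3))/(-4*(-3 - 3)) + 9) = -8*((½)*(-¼)*(-36 - 20 - 36 - 12)/(-6) + 9) = -8*((½)*(-¼)*(-⅙)*(-104) + 9) = -8*(-13/6 + 9) = -8*41/6 = -164/3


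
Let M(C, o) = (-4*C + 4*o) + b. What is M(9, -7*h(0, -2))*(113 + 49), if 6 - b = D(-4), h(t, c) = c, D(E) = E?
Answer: 4860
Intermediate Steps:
b = 10 (b = 6 - 1*(-4) = 6 + 4 = 10)
M(C, o) = 10 - 4*C + 4*o (M(C, o) = (-4*C + 4*o) + 10 = 10 - 4*C + 4*o)
M(9, -7*h(0, -2))*(113 + 49) = (10 - 4*9 + 4*(-7*(-2)))*(113 + 49) = (10 - 36 + 4*14)*162 = (10 - 36 + 56)*162 = 30*162 = 4860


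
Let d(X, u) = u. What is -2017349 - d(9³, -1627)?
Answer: -2015722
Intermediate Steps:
-2017349 - d(9³, -1627) = -2017349 - 1*(-1627) = -2017349 + 1627 = -2015722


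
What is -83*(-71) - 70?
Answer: 5823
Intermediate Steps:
-83*(-71) - 70 = 5893 - 70 = 5823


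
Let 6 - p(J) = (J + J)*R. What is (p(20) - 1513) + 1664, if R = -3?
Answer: 277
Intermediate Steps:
p(J) = 6 + 6*J (p(J) = 6 - (J + J)*(-3) = 6 - 2*J*(-3) = 6 - (-6)*J = 6 + 6*J)
(p(20) - 1513) + 1664 = ((6 + 6*20) - 1513) + 1664 = ((6 + 120) - 1513) + 1664 = (126 - 1513) + 1664 = -1387 + 1664 = 277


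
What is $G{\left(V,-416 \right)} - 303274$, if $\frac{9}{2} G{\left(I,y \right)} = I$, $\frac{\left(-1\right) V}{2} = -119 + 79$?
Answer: $- \frac{2729306}{9} \approx -3.0326 \cdot 10^{5}$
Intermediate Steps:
$V = 80$ ($V = - 2 \left(-119 + 79\right) = \left(-2\right) \left(-40\right) = 80$)
$G{\left(I,y \right)} = \frac{2 I}{9}$
$G{\left(V,-416 \right)} - 303274 = \frac{2}{9} \cdot 80 - 303274 = \frac{160}{9} - 303274 = - \frac{2729306}{9}$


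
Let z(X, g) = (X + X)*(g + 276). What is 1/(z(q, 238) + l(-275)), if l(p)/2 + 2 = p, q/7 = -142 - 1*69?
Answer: -1/1518910 ≈ -6.5837e-7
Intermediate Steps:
q = -1477 (q = 7*(-142 - 1*69) = 7*(-142 - 69) = 7*(-211) = -1477)
l(p) = -4 + 2*p
z(X, g) = 2*X*(276 + g) (z(X, g) = (2*X)*(276 + g) = 2*X*(276 + g))
1/(z(q, 238) + l(-275)) = 1/(2*(-1477)*(276 + 238) + (-4 + 2*(-275))) = 1/(2*(-1477)*514 + (-4 - 550)) = 1/(-1518356 - 554) = 1/(-1518910) = -1/1518910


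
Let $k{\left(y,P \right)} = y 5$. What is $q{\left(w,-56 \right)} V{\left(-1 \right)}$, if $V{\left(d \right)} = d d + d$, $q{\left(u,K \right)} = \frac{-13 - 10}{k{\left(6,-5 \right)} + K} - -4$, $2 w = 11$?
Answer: $0$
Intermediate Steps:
$w = \frac{11}{2}$ ($w = \frac{1}{2} \cdot 11 = \frac{11}{2} \approx 5.5$)
$k{\left(y,P \right)} = 5 y$
$q{\left(u,K \right)} = 4 - \frac{23}{30 + K}$ ($q{\left(u,K \right)} = \frac{-13 - 10}{5 \cdot 6 + K} - -4 = - \frac{23}{30 + K} + 4 = 4 - \frac{23}{30 + K}$)
$V{\left(d \right)} = d + d^{2}$ ($V{\left(d \right)} = d^{2} + d = d + d^{2}$)
$q{\left(w,-56 \right)} V{\left(-1 \right)} = \frac{97 + 4 \left(-56\right)}{30 - 56} \left(- (1 - 1)\right) = \frac{97 - 224}{-26} \left(\left(-1\right) 0\right) = \left(- \frac{1}{26}\right) \left(-127\right) 0 = \frac{127}{26} \cdot 0 = 0$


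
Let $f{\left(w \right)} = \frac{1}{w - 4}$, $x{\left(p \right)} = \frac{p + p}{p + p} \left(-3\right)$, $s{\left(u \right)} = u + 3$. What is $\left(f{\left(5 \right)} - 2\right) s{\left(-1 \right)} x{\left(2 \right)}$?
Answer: $6$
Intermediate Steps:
$s{\left(u \right)} = 3 + u$
$x{\left(p \right)} = -3$ ($x{\left(p \right)} = \frac{2 p}{2 p} \left(-3\right) = 2 p \frac{1}{2 p} \left(-3\right) = 1 \left(-3\right) = -3$)
$f{\left(w \right)} = \frac{1}{-4 + w}$
$\left(f{\left(5 \right)} - 2\right) s{\left(-1 \right)} x{\left(2 \right)} = \left(\frac{1}{-4 + 5} - 2\right) \left(3 - 1\right) \left(-3\right) = \left(1^{-1} - 2\right) 2 \left(-3\right) = \left(1 - 2\right) 2 \left(-3\right) = \left(-1\right) 2 \left(-3\right) = \left(-2\right) \left(-3\right) = 6$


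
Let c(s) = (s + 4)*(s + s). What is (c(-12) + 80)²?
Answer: 73984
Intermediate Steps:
c(s) = 2*s*(4 + s) (c(s) = (4 + s)*(2*s) = 2*s*(4 + s))
(c(-12) + 80)² = (2*(-12)*(4 - 12) + 80)² = (2*(-12)*(-8) + 80)² = (192 + 80)² = 272² = 73984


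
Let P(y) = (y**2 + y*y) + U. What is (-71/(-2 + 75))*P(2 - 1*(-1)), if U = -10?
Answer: -568/73 ≈ -7.7808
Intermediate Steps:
P(y) = -10 + 2*y**2 (P(y) = (y**2 + y*y) - 10 = (y**2 + y**2) - 10 = 2*y**2 - 10 = -10 + 2*y**2)
(-71/(-2 + 75))*P(2 - 1*(-1)) = (-71/(-2 + 75))*(-10 + 2*(2 - 1*(-1))**2) = (-71/73)*(-10 + 2*(2 + 1)**2) = ((1/73)*(-71))*(-10 + 2*3**2) = -71*(-10 + 2*9)/73 = -71*(-10 + 18)/73 = -71/73*8 = -568/73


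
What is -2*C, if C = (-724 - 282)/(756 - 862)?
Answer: -1006/53 ≈ -18.981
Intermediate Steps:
C = 503/53 (C = -1006/(-106) = -1006*(-1/106) = 503/53 ≈ 9.4906)
-2*C = -2*503/53 = -1006/53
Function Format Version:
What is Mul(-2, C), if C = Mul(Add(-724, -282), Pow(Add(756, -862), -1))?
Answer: Rational(-1006, 53) ≈ -18.981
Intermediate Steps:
C = Rational(503, 53) (C = Mul(-1006, Pow(-106, -1)) = Mul(-1006, Rational(-1, 106)) = Rational(503, 53) ≈ 9.4906)
Mul(-2, C) = Mul(-2, Rational(503, 53)) = Rational(-1006, 53)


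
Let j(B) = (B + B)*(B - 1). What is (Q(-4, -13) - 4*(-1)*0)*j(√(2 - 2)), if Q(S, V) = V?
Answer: 0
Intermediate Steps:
j(B) = 2*B*(-1 + B) (j(B) = (2*B)*(-1 + B) = 2*B*(-1 + B))
(Q(-4, -13) - 4*(-1)*0)*j(√(2 - 2)) = (-13 - 4*(-1)*0)*(2*√(2 - 2)*(-1 + √(2 - 2))) = (-13 - (-4)*0)*(2*√0*(-1 + √0)) = (-13 - 1*0)*(2*0*(-1 + 0)) = (-13 + 0)*(2*0*(-1)) = -13*0 = 0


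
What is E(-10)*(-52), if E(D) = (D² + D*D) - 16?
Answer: -9568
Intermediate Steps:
E(D) = -16 + 2*D² (E(D) = (D² + D²) - 16 = 2*D² - 16 = -16 + 2*D²)
E(-10)*(-52) = (-16 + 2*(-10)²)*(-52) = (-16 + 2*100)*(-52) = (-16 + 200)*(-52) = 184*(-52) = -9568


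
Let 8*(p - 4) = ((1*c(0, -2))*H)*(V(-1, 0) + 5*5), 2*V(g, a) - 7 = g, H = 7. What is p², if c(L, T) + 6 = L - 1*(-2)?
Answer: 8836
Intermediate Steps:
V(g, a) = 7/2 + g/2
c(L, T) = -4 + L (c(L, T) = -6 + (L - 1*(-2)) = -6 + (L + 2) = -6 + (2 + L) = -4 + L)
p = -94 (p = 4 + (((1*(-4 + 0))*7)*((7/2 + (½)*(-1)) + 5*5))/8 = 4 + (((1*(-4))*7)*((7/2 - ½) + 25))/8 = 4 + ((-4*7)*(3 + 25))/8 = 4 + (-28*28)/8 = 4 + (⅛)*(-784) = 4 - 98 = -94)
p² = (-94)² = 8836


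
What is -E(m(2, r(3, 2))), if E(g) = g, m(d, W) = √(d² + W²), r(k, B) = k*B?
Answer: -2*√10 ≈ -6.3246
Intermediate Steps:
r(k, B) = B*k
m(d, W) = √(W² + d²)
-E(m(2, r(3, 2))) = -√((2*3)² + 2²) = -√(6² + 4) = -√(36 + 4) = -√40 = -2*√10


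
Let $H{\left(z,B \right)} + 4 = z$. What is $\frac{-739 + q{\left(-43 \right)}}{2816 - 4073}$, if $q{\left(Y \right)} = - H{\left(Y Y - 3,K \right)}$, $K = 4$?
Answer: $\frac{2581}{1257} \approx 2.0533$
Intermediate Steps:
$H{\left(z,B \right)} = -4 + z$
$q{\left(Y \right)} = 7 - Y^{2}$ ($q{\left(Y \right)} = - (-4 + \left(Y Y - 3\right)) = - (-4 + \left(Y^{2} - 3\right)) = - (-4 + \left(-3 + Y^{2}\right)) = - (-7 + Y^{2}) = 7 - Y^{2}$)
$\frac{-739 + q{\left(-43 \right)}}{2816 - 4073} = \frac{-739 + \left(7 - \left(-43\right)^{2}\right)}{2816 - 4073} = \frac{-739 + \left(7 - 1849\right)}{-1257} = \left(-739 + \left(7 - 1849\right)\right) \left(- \frac{1}{1257}\right) = \left(-739 - 1842\right) \left(- \frac{1}{1257}\right) = \left(-2581\right) \left(- \frac{1}{1257}\right) = \frac{2581}{1257}$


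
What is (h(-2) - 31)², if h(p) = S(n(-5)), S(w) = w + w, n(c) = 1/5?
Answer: 23409/25 ≈ 936.36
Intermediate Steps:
n(c) = ⅕
S(w) = 2*w
h(p) = ⅖ (h(p) = 2*(⅕) = ⅖)
(h(-2) - 31)² = (⅖ - 31)² = (-153/5)² = 23409/25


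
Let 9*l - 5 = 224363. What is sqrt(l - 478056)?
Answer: 2*I*sqrt(1019534)/3 ≈ 673.15*I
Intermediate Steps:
l = 224368/9 (l = 5/9 + (1/9)*224363 = 5/9 + 224363/9 = 224368/9 ≈ 24930.)
sqrt(l - 478056) = sqrt(224368/9 - 478056) = sqrt(-4078136/9) = 2*I*sqrt(1019534)/3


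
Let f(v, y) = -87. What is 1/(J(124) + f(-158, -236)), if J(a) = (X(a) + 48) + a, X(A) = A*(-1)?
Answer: -1/39 ≈ -0.025641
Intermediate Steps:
X(A) = -A
J(a) = 48 (J(a) = (-a + 48) + a = (48 - a) + a = 48)
1/(J(124) + f(-158, -236)) = 1/(48 - 87) = 1/(-39) = -1/39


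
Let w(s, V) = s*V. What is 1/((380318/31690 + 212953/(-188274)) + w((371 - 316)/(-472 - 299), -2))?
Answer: 255560931070/2814439054439 ≈ 0.090804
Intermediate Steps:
w(s, V) = V*s
1/((380318/31690 + 212953/(-188274)) + w((371 - 316)/(-472 - 299), -2)) = 1/((380318/31690 + 212953/(-188274)) - 2*(371 - 316)/(-472 - 299)) = 1/((380318*(1/31690) + 212953*(-1/188274)) - 110/(-771)) = 1/((190159/15845 - 212953/188274) - 110*(-1)/771) = 1/(32427755281/2983201530 - 2*(-55/771)) = 1/(32427755281/2983201530 + 110/771) = 1/(2814439054439/255560931070) = 255560931070/2814439054439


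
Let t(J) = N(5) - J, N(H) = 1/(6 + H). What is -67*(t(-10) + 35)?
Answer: -33232/11 ≈ -3021.1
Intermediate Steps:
t(J) = 1/11 - J (t(J) = 1/(6 + 5) - J = 1/11 - J)
-67*(t(-10) + 35) = -67*((1/11 - 1*(-10)) + 35) = -67*((1/11 + 10) + 35) = -67*(111/11 + 35) = -67*496/11 = -33232/11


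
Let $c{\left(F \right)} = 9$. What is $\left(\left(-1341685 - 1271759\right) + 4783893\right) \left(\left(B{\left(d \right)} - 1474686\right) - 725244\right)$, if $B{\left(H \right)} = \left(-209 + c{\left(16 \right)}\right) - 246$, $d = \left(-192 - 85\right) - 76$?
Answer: $-4775803888824$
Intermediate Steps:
$d = -353$ ($d = -277 - 76 = -353$)
$B{\left(H \right)} = -446$ ($B{\left(H \right)} = \left(-209 + 9\right) - 246 = -200 - 246 = -446$)
$\left(\left(-1341685 - 1271759\right) + 4783893\right) \left(\left(B{\left(d \right)} - 1474686\right) - 725244\right) = \left(\left(-1341685 - 1271759\right) + 4783893\right) \left(\left(-446 - 1474686\right) - 725244\right) = \left(-2613444 + 4783893\right) \left(-1475132 - 725244\right) = 2170449 \left(-2200376\right) = -4775803888824$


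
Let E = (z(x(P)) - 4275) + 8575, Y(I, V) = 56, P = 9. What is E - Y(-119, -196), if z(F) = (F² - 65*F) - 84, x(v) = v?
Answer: 3656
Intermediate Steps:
z(F) = -84 + F² - 65*F
E = 3712 (E = ((-84 + 9² - 65*9) - 4275) + 8575 = ((-84 + 81 - 585) - 4275) + 8575 = (-588 - 4275) + 8575 = -4863 + 8575 = 3712)
E - Y(-119, -196) = 3712 - 1*56 = 3712 - 56 = 3656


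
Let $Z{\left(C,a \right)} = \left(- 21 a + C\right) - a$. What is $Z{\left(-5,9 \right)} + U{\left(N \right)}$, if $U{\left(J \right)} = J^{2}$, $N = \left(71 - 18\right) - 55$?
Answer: $-199$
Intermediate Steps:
$N = -2$ ($N = 53 - 55 = -2$)
$Z{\left(C,a \right)} = C - 22 a$ ($Z{\left(C,a \right)} = \left(C - 21 a\right) - a = C - 22 a$)
$Z{\left(-5,9 \right)} + U{\left(N \right)} = \left(-5 - 198\right) + \left(-2\right)^{2} = \left(-5 - 198\right) + 4 = -203 + 4 = -199$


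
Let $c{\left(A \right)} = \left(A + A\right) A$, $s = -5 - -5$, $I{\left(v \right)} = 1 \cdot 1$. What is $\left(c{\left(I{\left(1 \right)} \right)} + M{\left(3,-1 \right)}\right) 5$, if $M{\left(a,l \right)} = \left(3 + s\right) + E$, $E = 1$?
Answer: $30$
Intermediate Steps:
$I{\left(v \right)} = 1$
$s = 0$ ($s = -5 + 5 = 0$)
$c{\left(A \right)} = 2 A^{2}$ ($c{\left(A \right)} = 2 A A = 2 A^{2}$)
$M{\left(a,l \right)} = 4$ ($M{\left(a,l \right)} = \left(3 + 0\right) + 1 = 3 + 1 = 4$)
$\left(c{\left(I{\left(1 \right)} \right)} + M{\left(3,-1 \right)}\right) 5 = \left(2 \cdot 1^{2} + 4\right) 5 = \left(2 \cdot 1 + 4\right) 5 = \left(2 + 4\right) 5 = 6 \cdot 5 = 30$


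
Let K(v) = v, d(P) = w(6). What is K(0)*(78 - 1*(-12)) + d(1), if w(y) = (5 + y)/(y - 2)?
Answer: 11/4 ≈ 2.7500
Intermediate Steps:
w(y) = (5 + y)/(-2 + y)
d(P) = 11/4 (d(P) = (5 + 6)/(-2 + 6) = 11/4)
K(0)*(78 - 1*(-12)) + d(1) = 0*(78 - 1*(-12)) + 11/4 = 0*(78 + 12) + 11/4 = 0*90 + 11/4 = 0 + 11/4 = 11/4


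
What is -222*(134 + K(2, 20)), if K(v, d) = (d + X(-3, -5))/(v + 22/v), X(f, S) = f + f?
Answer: -389832/13 ≈ -29987.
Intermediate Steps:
X(f, S) = 2*f
K(v, d) = (-6 + d)/(v + 22/v) (K(v, d) = (d + 2*(-3))/(v + 22/v) = (d - 6)/(v + 22/v) = (-6 + d)/(v + 22/v))
-222*(134 + K(2, 20)) = -222*(134 + 2*(-6 + 20)/(22 + 2**2)) = -222*(134 + 2*14/(22 + 4)) = -222*(134 + 2*14/26) = -222*(134 + 2*(1/26)*14) = -222*(134 + 14/13) = -222*1756/13 = -389832/13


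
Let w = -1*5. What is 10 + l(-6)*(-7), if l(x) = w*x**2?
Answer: 1270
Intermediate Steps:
w = -5
l(x) = -5*x**2
10 + l(-6)*(-7) = 10 - 5*(-6)**2*(-7) = 10 - 5*36*(-7) = 10 - 180*(-7) = 10 + 1260 = 1270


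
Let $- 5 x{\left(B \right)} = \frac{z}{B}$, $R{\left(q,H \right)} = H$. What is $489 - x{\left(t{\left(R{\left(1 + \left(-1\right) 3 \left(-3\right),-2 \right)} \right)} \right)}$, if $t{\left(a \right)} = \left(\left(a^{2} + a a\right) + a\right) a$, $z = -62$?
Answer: $\frac{14701}{30} \approx 490.03$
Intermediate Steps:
$t{\left(a \right)} = a \left(a + 2 a^{2}\right)$ ($t{\left(a \right)} = \left(\left(a^{2} + a^{2}\right) + a\right) a = \left(2 a^{2} + a\right) a = \left(a + 2 a^{2}\right) a = a \left(a + 2 a^{2}\right)$)
$x{\left(B \right)} = \frac{62}{5 B}$ ($x{\left(B \right)} = - \frac{\left(-62\right) \frac{1}{B}}{5} = \frac{62}{5 B}$)
$489 - x{\left(t{\left(R{\left(1 + \left(-1\right) 3 \left(-3\right),-2 \right)} \right)} \right)} = 489 - \frac{62}{5 \left(-2\right)^{2} \left(1 + 2 \left(-2\right)\right)} = 489 - \frac{62}{5 \cdot 4 \left(1 - 4\right)} = 489 - \frac{62}{5 \cdot 4 \left(-3\right)} = 489 - \frac{62}{5 \left(-12\right)} = 489 - \frac{62}{5} \left(- \frac{1}{12}\right) = 489 - - \frac{31}{30} = 489 + \frac{31}{30} = \frac{14701}{30}$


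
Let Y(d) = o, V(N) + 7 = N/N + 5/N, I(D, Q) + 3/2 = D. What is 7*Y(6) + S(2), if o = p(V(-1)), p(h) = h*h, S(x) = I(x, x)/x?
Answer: 3389/4 ≈ 847.25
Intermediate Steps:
I(D, Q) = -3/2 + D
V(N) = -6 + 5/N (V(N) = -7 + (N/N + 5/N) = -7 + (1 + 5/N) = -6 + 5/N)
S(x) = (-3/2 + x)/x
p(h) = h²
o = 121 (o = (-6 + 5/(-1))² = (-6 + 5*(-1))² = (-6 - 5)² = (-11)² = 121)
Y(d) = 121
7*Y(6) + S(2) = 7*121 + (-3/2 + 2)/2 = 847 + (½)*(½) = 847 + ¼ = 3389/4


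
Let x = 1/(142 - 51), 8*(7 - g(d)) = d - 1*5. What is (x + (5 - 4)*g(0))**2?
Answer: 30902481/529984 ≈ 58.308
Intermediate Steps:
g(d) = 61/8 - d/8 (g(d) = 7 - (d - 1*5)/8 = 7 - (d - 5)/8 = 7 - (-5 + d)/8 = 7 + (5/8 - d/8) = 61/8 - d/8)
x = 1/91 ≈ 0.010989
(x + (5 - 4)*g(0))**2 = (1/91 + (5 - 4)*(61/8 - 1/8*0))**2 = (1/91 + 1*(61/8 + 0))**2 = (1/91 + 1*(61/8))**2 = (1/91 + 61/8)**2 = (5559/728)**2 = 30902481/529984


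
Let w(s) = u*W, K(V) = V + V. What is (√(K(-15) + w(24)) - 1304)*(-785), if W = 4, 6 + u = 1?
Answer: 1023640 - 3925*I*√2 ≈ 1.0236e+6 - 5550.8*I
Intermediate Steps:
u = -5 (u = -6 + 1 = -5)
K(V) = 2*V
w(s) = -20 (w(s) = -5*4 = -20)
(√(K(-15) + w(24)) - 1304)*(-785) = (√(2*(-15) - 20) - 1304)*(-785) = (√(-30 - 20) - 1304)*(-785) = (√(-50) - 1304)*(-785) = (5*I*√2 - 1304)*(-785) = (-1304 + 5*I*√2)*(-785) = 1023640 - 3925*I*√2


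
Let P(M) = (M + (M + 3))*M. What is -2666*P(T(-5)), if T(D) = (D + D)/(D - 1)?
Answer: -253270/9 ≈ -28141.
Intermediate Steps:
T(D) = 2*D/(-1 + D) (T(D) = (2*D)/(-1 + D) = 2*D/(-1 + D))
P(M) = M*(3 + 2*M) (P(M) = (M + (3 + M))*M = (3 + 2*M)*M = M*(3 + 2*M))
-2666*P(T(-5)) = -2666*2*(-5)/(-1 - 5)*(3 + 2*(2*(-5)/(-1 - 5))) = -2666*2*(-5)/(-6)*(3 + 2*(2*(-5)/(-6))) = -2666*2*(-5)*(-⅙)*(3 + 2*(2*(-5)*(-⅙))) = -13330*(3 + 2*(5/3))/3 = -13330*(3 + 10/3)/3 = -13330*19/(3*3) = -2666*95/9 = -253270/9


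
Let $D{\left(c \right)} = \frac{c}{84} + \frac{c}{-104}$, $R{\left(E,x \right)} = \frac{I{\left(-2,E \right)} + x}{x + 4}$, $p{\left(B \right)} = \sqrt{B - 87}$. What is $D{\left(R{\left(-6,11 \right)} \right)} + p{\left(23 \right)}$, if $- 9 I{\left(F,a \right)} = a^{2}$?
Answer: $\frac{1}{936} + 8 i \approx 0.0010684 + 8.0 i$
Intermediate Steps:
$p{\left(B \right)} = \sqrt{-87 + B}$
$I{\left(F,a \right)} = - \frac{a^{2}}{9}$
$R{\left(E,x \right)} = \frac{x - \frac{E^{2}}{9}}{4 + x}$ ($R{\left(E,x \right)} = \frac{- \frac{E^{2}}{9} + x}{x + 4} = \frac{x - \frac{E^{2}}{9}}{4 + x}$)
$D{\left(c \right)} = \frac{5 c}{2184}$ ($D{\left(c \right)} = c \frac{1}{84} + c \left(- \frac{1}{104}\right) = \frac{c}{84} - \frac{c}{104} = \frac{5 c}{2184}$)
$D{\left(R{\left(-6,11 \right)} \right)} + p{\left(23 \right)} = \frac{5 \frac{11 - \frac{\left(-6\right)^{2}}{9}}{4 + 11}}{2184} + \sqrt{-87 + 23} = \frac{5 \frac{11 - 4}{15}}{2184} + \sqrt{-64} = \frac{5 \frac{11 - 4}{15}}{2184} + 8 i = \frac{5 \cdot \frac{1}{15} \cdot 7}{2184} + 8 i = \frac{5}{2184} \cdot \frac{7}{15} + 8 i = \frac{1}{936} + 8 i$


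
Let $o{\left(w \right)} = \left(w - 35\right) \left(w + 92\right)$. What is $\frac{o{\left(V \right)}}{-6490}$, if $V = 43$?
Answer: $- \frac{108}{649} \approx -0.16641$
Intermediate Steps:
$o{\left(w \right)} = \left(-35 + w\right) \left(92 + w\right)$
$\frac{o{\left(V \right)}}{-6490} = \frac{-3220 + 43^{2} + 57 \cdot 43}{-6490} = \left(-3220 + 1849 + 2451\right) \left(- \frac{1}{6490}\right) = 1080 \left(- \frac{1}{6490}\right) = - \frac{108}{649}$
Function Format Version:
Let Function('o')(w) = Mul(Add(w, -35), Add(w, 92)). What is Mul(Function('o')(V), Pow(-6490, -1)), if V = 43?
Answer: Rational(-108, 649) ≈ -0.16641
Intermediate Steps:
Function('o')(w) = Mul(Add(-35, w), Add(92, w))
Mul(Function('o')(V), Pow(-6490, -1)) = Mul(Add(-3220, Pow(43, 2), Mul(57, 43)), Pow(-6490, -1)) = Mul(Add(-3220, 1849, 2451), Rational(-1, 6490)) = Mul(1080, Rational(-1, 6490)) = Rational(-108, 649)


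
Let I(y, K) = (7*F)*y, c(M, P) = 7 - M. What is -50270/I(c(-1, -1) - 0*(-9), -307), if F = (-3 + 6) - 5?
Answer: 25135/56 ≈ 448.84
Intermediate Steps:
F = -2 (F = 3 - 5 = -2)
I(y, K) = -14*y (I(y, K) = (7*(-2))*y = -14*y)
-50270/I(c(-1, -1) - 0*(-9), -307) = -50270*(-1/(14*((7 - 1*(-1)) - 0*(-9)))) = -50270*(-1/(14*((7 + 1) - 1*0))) = -50270*(-1/(14*(8 + 0))) = -50270/((-14*8)) = -50270/(-112) = -50270*(-1/112) = 25135/56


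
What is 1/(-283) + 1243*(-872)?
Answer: -306742569/283 ≈ -1.0839e+6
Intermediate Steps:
1/(-283) + 1243*(-872) = -1/283 - 1083896 = -306742569/283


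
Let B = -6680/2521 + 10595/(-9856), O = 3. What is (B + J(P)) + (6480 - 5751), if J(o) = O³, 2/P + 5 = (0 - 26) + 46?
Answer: 18691765781/24846976 ≈ 752.28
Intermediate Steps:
P = 2/15 (P = 2/(-5 + ((0 - 26) + 46)) = 2/(-5 + (-26 + 46)) = 2/(-5 + 20) = 2/15 ≈ 0.13333)
B = -92548075/24846976 (B = -6680*1/2521 + 10595*(-1/9856) = -6680/2521 - 10595/9856 = -92548075/24846976 ≈ -3.7247)
J(o) = 27 (J(o) = 3³ = 27)
(B + J(P)) + (6480 - 5751) = (-92548075/24846976 + 27) + (6480 - 5751) = 578320277/24846976 + 729 = 18691765781/24846976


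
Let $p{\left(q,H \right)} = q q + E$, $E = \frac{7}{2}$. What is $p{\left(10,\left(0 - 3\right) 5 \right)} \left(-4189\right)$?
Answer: $- \frac{867123}{2} \approx -4.3356 \cdot 10^{5}$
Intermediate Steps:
$E = \frac{7}{2}$ ($E = 7 \cdot \frac{1}{2} = \frac{7}{2} \approx 3.5$)
$p{\left(q,H \right)} = \frac{7}{2} + q^{2}$ ($p{\left(q,H \right)} = q q + \frac{7}{2} = q^{2} + \frac{7}{2} = \frac{7}{2} + q^{2}$)
$p{\left(10,\left(0 - 3\right) 5 \right)} \left(-4189\right) = \left(\frac{7}{2} + 10^{2}\right) \left(-4189\right) = \left(\frac{7}{2} + 100\right) \left(-4189\right) = \frac{207}{2} \left(-4189\right) = - \frac{867123}{2}$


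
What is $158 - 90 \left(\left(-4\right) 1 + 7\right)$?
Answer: $-112$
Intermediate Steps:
$158 - 90 \left(\left(-4\right) 1 + 7\right) = 158 - 90 \left(-4 + 7\right) = 158 - 270 = -112$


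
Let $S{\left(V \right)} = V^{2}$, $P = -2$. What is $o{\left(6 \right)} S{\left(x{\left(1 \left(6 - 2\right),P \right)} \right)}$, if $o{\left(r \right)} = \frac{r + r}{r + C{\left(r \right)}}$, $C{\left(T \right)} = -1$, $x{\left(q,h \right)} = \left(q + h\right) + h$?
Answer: $0$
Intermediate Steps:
$x{\left(q,h \right)} = q + 2 h$ ($x{\left(q,h \right)} = \left(h + q\right) + h = q + 2 h$)
$o{\left(r \right)} = \frac{2 r}{-1 + r}$ ($o{\left(r \right)} = \frac{r + r}{r - 1} = \frac{2 r}{-1 + r}$)
$o{\left(6 \right)} S{\left(x{\left(1 \left(6 - 2\right),P \right)} \right)} = 2 \cdot 6 \frac{1}{-1 + 6} \left(1 \left(6 - 2\right) + 2 \left(-2\right)\right)^{2} = 2 \cdot 6 \cdot \frac{1}{5} \left(1 \cdot 4 - 4\right)^{2} = 2 \cdot 6 \cdot \frac{1}{5} \left(4 - 4\right)^{2} = \frac{12 \cdot 0^{2}}{5} = \frac{12}{5} \cdot 0 = 0$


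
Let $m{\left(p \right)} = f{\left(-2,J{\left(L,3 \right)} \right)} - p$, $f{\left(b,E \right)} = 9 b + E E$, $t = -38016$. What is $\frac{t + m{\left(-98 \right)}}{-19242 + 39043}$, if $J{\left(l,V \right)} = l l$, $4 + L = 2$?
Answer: $- \frac{37920}{19801} \approx -1.9151$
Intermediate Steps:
$L = -2$ ($L = -4 + 2 = -2$)
$J{\left(l,V \right)} = l^{2}$
$f{\left(b,E \right)} = E^{2} + 9 b$ ($f{\left(b,E \right)} = 9 b + E^{2} = E^{2} + 9 b$)
$m{\left(p \right)} = -2 - p$ ($m{\left(p \right)} = \left(\left(\left(-2\right)^{2}\right)^{2} + 9 \left(-2\right)\right) - p = \left(4^{2} - 18\right) - p = \left(16 - 18\right) - p = -2 - p$)
$\frac{t + m{\left(-98 \right)}}{-19242 + 39043} = \frac{-38016 - -96}{-19242 + 39043} = \frac{-38016 + \left(-2 + 98\right)}{19801} = \left(-38016 + 96\right) \frac{1}{19801} = \left(-37920\right) \frac{1}{19801} = - \frac{37920}{19801}$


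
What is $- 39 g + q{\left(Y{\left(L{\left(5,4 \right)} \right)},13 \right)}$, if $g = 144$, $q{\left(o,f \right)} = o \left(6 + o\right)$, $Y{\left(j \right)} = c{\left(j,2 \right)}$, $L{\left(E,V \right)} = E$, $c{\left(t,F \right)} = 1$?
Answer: $-5609$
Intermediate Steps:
$Y{\left(j \right)} = 1$
$- 39 g + q{\left(Y{\left(L{\left(5,4 \right)} \right)},13 \right)} = \left(-39\right) 144 + 1 \left(6 + 1\right) = -5616 + 1 \cdot 7 = -5616 + 7 = -5609$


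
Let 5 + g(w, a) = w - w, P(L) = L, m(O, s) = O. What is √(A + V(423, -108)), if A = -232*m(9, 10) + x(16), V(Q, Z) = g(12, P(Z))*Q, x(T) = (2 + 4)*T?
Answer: 37*I*√3 ≈ 64.086*I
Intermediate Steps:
g(w, a) = -5 (g(w, a) = -5 + (w - w) = -5 + 0 = -5)
x(T) = 6*T
V(Q, Z) = -5*Q
A = -1992 (A = -232*9 + 6*16 = -2088 + 96 = -1992)
√(A + V(423, -108)) = √(-1992 - 5*423) = √(-1992 - 2115) = √(-4107) = 37*I*√3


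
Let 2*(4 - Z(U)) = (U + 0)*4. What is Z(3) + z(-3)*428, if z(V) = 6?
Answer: 2566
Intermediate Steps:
Z(U) = 4 - 2*U (Z(U) = 4 - (U + 0)*4/2 = 4 - U*4/2 = 4 - 2*U)
Z(3) + z(-3)*428 = (4 - 2*3) + 6*428 = (4 - 6) + 2568 = -2 + 2568 = 2566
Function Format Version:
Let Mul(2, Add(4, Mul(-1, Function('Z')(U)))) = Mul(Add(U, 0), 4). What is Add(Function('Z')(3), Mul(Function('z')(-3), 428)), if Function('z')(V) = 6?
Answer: 2566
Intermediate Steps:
Function('Z')(U) = Add(4, Mul(-2, U)) (Function('Z')(U) = Add(4, Mul(Rational(-1, 2), Mul(Add(U, 0), 4))) = Add(4, Mul(Rational(-1, 2), Mul(U, 4))) = Add(4, Mul(Rational(-1, 2), Mul(4, U))) = Add(4, Mul(-2, U)))
Add(Function('Z')(3), Mul(Function('z')(-3), 428)) = Add(Add(4, Mul(-2, 3)), Mul(6, 428)) = Add(Add(4, -6), 2568) = Add(-2, 2568) = 2566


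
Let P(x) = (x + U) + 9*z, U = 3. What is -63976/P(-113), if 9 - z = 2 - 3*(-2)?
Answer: 63976/101 ≈ 633.43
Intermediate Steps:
z = 1 (z = 9 - (2 - 3*(-2)) = 9 - (2 + 6) = 9 - 1*8 = 9 - 8 = 1)
P(x) = 12 + x (P(x) = (x + 3) + 9*1 = (3 + x) + 9 = 12 + x)
-63976/P(-113) = -63976/(12 - 113) = -63976/(-101) = -63976*(-1/101) = 63976/101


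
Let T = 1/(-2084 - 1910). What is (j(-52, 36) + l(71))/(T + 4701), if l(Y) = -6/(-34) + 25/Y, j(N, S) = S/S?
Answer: 7368930/22662382151 ≈ 0.00032516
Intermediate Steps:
j(N, S) = 1
T = -1/3994 (T = 1/(-3994) = -1/3994 ≈ -0.00025038)
l(Y) = 3/17 + 25/Y (l(Y) = -6*(-1/34) + 25/Y = 3/17 + 25/Y)
(j(-52, 36) + l(71))/(T + 4701) = (1 + (3/17 + 25/71))/(-1/3994 + 4701) = (1 + (3/17 + 25*(1/71)))/(18775793/3994) = (1 + (3/17 + 25/71))*(3994/18775793) = (1 + 638/1207)*(3994/18775793) = (1845/1207)*(3994/18775793) = 7368930/22662382151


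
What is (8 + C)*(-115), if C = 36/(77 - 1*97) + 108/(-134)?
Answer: -41561/67 ≈ -620.31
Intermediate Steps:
C = -873/335 (C = 36/(77 - 97) + 108*(-1/134) = 36/(-20) - 54/67 = 36*(-1/20) - 54/67 = -9/5 - 54/67 = -873/335 ≈ -2.6060)
(8 + C)*(-115) = (8 - 873/335)*(-115) = (1807/335)*(-115) = -41561/67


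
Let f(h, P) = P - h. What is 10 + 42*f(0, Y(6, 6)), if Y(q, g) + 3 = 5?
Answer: 94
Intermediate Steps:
Y(q, g) = 2 (Y(q, g) = -3 + 5 = 2)
10 + 42*f(0, Y(6, 6)) = 10 + 42*(2 - 1*0) = 10 + 42*(2 + 0) = 10 + 42*2 = 10 + 84 = 94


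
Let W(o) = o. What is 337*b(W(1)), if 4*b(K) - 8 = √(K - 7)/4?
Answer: 674 + 337*I*√6/16 ≈ 674.0 + 51.592*I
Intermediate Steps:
b(K) = 2 + √(-7 + K)/16 (b(K) = 2 + (√(K - 7)/4)/4 = 2 + (√(-7 + K)*(¼))/4 = 2 + (√(-7 + K)/4)/4 = 2 + √(-7 + K)/16)
337*b(W(1)) = 337*(2 + √(-7 + 1)/16) = 337*(2 + √(-6)/16) = 337*(2 + (I*√6)/16) = 337*(2 + I*√6/16) = 674 + 337*I*√6/16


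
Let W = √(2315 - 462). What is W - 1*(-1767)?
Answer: 1767 + √1853 ≈ 1810.0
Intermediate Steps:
W = √1853 ≈ 43.047
W - 1*(-1767) = √1853 - 1*(-1767) = √1853 + 1767 = 1767 + √1853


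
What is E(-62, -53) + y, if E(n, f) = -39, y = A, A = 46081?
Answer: 46042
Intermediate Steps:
y = 46081
E(-62, -53) + y = -39 + 46081 = 46042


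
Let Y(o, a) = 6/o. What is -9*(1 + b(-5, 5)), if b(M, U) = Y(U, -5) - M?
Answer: -324/5 ≈ -64.800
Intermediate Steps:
b(M, U) = -M + 6/U (b(M, U) = 6/U - M = -M + 6/U)
-9*(1 + b(-5, 5)) = -9*(1 + (-1*(-5) + 6/5)) = -9*(1 + (5 + 6*(⅕))) = -9*(1 + (5 + 6/5)) = -9*(1 + 31/5) = -9*36/5 = -324/5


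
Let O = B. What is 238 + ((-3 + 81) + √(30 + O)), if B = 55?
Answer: 316 + √85 ≈ 325.22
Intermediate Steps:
O = 55
238 + ((-3 + 81) + √(30 + O)) = 238 + ((-3 + 81) + √(30 + 55)) = 238 + (78 + √85) = 316 + √85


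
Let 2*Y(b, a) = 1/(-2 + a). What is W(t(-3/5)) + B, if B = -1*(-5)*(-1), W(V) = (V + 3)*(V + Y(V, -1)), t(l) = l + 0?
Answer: -171/25 ≈ -6.8400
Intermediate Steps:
t(l) = l
Y(b, a) = 1/(2*(-2 + a))
W(V) = (3 + V)*(-⅙ + V) (W(V) = (V + 3)*(V + 1/(2*(-2 - 1))) = (3 + V)*(V + (½)/(-3)) = (3 + V)*(V + (½)*(-⅓)) = (3 + V)*(V - ⅙) = (3 + V)*(-⅙ + V))
B = -5 (B = 5*(-1) = -5)
W(t(-3/5)) + B = (-½ + (-3/5)² + 17*(-3/5)/6) - 5 = (-½ + (-3*⅕)² + 17*(-3*⅕)/6) - 5 = (-½ + (-⅗)² + (17/6)*(-⅗)) - 5 = (-½ + 9/25 - 17/10) - 5 = -46/25 - 5 = -171/25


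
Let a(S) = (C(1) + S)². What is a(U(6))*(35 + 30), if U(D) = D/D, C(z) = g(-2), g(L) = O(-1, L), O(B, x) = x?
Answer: 65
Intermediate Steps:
g(L) = L
C(z) = -2
U(D) = 1
a(S) = (-2 + S)²
a(U(6))*(35 + 30) = (-2 + 1)²*(35 + 30) = (-1)²*65 = 1*65 = 65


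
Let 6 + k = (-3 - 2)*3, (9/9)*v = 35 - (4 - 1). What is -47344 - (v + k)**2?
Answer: -47465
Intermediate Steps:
v = 32 (v = 35 - (4 - 1) = 35 - 1*3 = 35 - 3 = 32)
k = -21 (k = -6 + (-3 - 2)*3 = -6 - 5*3 = -6 - 15 = -21)
-47344 - (v + k)**2 = -47344 - (32 - 21)**2 = -47344 - 1*11**2 = -47344 - 1*121 = -47344 - 121 = -47465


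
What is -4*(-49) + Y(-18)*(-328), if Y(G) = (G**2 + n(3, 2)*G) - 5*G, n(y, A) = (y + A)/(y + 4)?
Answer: -919652/7 ≈ -1.3138e+5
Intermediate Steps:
n(y, A) = (A + y)/(4 + y)
Y(G) = G**2 - 30*G/7 (Y(G) = (G**2 + ((2 + 3)/(4 + 3))*G) - 5*G = (G**2 + (5/7)*G) - 5*G = (G**2 + ((1/7)*5)*G) - 5*G = (G**2 + 5*G/7) - 5*G = G**2 - 30*G/7)
-4*(-49) + Y(-18)*(-328) = -4*(-49) + ((1/7)*(-18)*(-30 + 7*(-18)))*(-328) = 196 + ((1/7)*(-18)*(-30 - 126))*(-328) = 196 + ((1/7)*(-18)*(-156))*(-328) = 196 + (2808/7)*(-328) = 196 - 921024/7 = -919652/7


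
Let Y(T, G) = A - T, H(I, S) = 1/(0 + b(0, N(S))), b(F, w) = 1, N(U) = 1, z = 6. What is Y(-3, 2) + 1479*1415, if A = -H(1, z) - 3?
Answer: 2092784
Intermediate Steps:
H(I, S) = 1 (H(I, S) = 1/(0 + 1) = 1/1 = 1)
A = -4 (A = -1*1 - 3 = -1 - 3 = -4)
Y(T, G) = -4 - T
Y(-3, 2) + 1479*1415 = (-4 - 1*(-3)) + 1479*1415 = (-4 + 3) + 2092785 = -1 + 2092785 = 2092784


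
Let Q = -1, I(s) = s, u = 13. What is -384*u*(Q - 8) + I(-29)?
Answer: 44899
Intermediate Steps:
-384*u*(Q - 8) + I(-29) = -4992*(-1 - 8) - 29 = -4992*(-9) - 29 = -384*(-117) - 29 = 44928 - 29 = 44899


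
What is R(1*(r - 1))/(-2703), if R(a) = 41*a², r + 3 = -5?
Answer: -1107/901 ≈ -1.2286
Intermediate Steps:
r = -8 (r = -3 - 5 = -8)
R(1*(r - 1))/(-2703) = (41*(1*(-8 - 1))²)/(-2703) = (41*(1*(-9))²)*(-1/2703) = (41*(-9)²)*(-1/2703) = (41*81)*(-1/2703) = 3321*(-1/2703) = -1107/901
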